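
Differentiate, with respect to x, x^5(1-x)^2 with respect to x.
5x^4(1-x)^2 - 2x^5(1-x)^1

Explanation: Product rule: 5x^{4}(1-x)^{2} + x^5·(-2)(1-x)^{1}.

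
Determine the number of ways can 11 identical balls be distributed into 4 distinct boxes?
364
C(11+4-1, 4-1) = C(14, 3) = 364.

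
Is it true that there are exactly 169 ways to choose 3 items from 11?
False
C(11,3) = 165 ≠ 169.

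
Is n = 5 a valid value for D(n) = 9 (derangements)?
No

Explanation: D(5) = (5-1)·[D(4) + D(3)] = 4·[9 + 2] = 44, which does not equal 9.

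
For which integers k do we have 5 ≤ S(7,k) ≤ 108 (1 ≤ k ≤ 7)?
2, 6

Solution: S(7,1)=1; S(7,2)=63; S(7,3)=301; S(7,4)=350; S(7,5)=140; S(7,6)=21; S(7,7)=1. So valid k = 2, 6.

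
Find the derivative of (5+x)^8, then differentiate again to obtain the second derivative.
56(5+x)^6

Working:
First derivative: 8(5+x)^{7}. Second derivative: 8·7·(5+x)^{6} = 56(5+x)^{6}.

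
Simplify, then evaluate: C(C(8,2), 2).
378

Working:
C(8,2) = 28, then C(28, 2) = 378.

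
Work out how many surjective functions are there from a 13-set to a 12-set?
37,362,124,800

Working:
Onto functions = 12! × S(13,12)
First compute S(13,12) via recurrence:
Using the Stirling recurrence: S(n,k) = k·S(n-1,k) + S(n-1,k-1)
S(13,12) = 12·S(12,12) + S(12,11)
         = 12·1 + 66
         = 12 + 66
         = 78
Then: 479001600 × 78 = 37,362,124,800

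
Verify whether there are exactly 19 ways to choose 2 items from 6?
C(6,2) = 15 ≠ 19.

Answer: False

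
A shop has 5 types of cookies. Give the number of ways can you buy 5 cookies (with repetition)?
126

Reasoning: Stars and bars: C(5+5-1, 5) = C(9, 5) = 126.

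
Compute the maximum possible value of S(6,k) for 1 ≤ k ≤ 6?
90

Explanation: Row S(6,k) for k = 1..6 (via S(n,k) = k·S(n−1,k) + S(n−1,k−1)): 1, 31, 90, 65, 15, 1. The row is unimodal; maximum at k = 3: 90.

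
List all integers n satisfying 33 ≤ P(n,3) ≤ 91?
5

Solution: P(4,3)=24; P(5,3)=60; P(6,3)=120. So valid n = 5.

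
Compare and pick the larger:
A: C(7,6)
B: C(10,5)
B

A=C(7,6)=7, B=C(10,5)=252.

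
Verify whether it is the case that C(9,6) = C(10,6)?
False

Explanation: LHS = C(9,6) = 84; RHS = C(10,6) = 210. 84 ≠ 210, so the statement does not hold.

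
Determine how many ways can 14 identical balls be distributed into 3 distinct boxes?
C(14+3-1, 3-1) = C(16, 2) = 120.

Answer: 120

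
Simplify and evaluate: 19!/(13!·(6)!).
27,132
This is C(19,13) = 27,132.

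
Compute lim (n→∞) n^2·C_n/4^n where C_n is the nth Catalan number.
C_n ~ 4^n/(n^(3/2)√π), so n^2·C_n/4^n ~ n^(2 − 3/2)/√π → ∞.

Answer: ∞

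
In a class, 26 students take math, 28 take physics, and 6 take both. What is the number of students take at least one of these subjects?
48

|A∪B| = |A|+|B|-|A∩B| = 26+28-6 = 48.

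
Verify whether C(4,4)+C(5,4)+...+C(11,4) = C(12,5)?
True

Reasoning: Hockey stick identity gives Σ = C(12,5) = 792; RHS C(12,5) = 792.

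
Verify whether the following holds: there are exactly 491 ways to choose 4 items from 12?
False

Explanation: C(12,4) = 495 ≠ 491.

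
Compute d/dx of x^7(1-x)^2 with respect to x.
Product rule: 7x^{6}(1-x)^{2} + x^7·(-2)(1-x)^{1}.
Final answer: 7x^6(1-x)^2 - 2x^7(1-x)^1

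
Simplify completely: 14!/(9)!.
240,240

Explanation: This equals 14×13×...×10 = 240,240.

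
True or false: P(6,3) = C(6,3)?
False

Solution: P(6,3) = 120 but C(6,3) = 20; they differ by a factor of 3! = 6, so the statement does not hold.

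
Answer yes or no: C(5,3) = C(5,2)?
Yes

Symmetry C(n,k) = C(n,n-k): C(5,3) = 10 and C(5,2) = 10. Both sides agree, so the statement holds.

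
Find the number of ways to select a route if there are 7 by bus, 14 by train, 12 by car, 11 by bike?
44

Working:
By the addition principle: 7 + 14 + 12 + 11 = 44.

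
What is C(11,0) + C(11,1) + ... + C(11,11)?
2,048

Solution: Sum of binomial coefficients = 2^11 = 2,048.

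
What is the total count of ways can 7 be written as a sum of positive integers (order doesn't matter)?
15

Reasoning: Pentagonal recurrence p(n) = p(n−1) + p(n−2) − p(n−5) − p(n−7) + …: p(7) = p(6) + p(5) − p(2) − p(0) = 11 + 7 − 2 − 1 = 15.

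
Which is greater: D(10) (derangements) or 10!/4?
D(10)

D(10) = (10-1)·[D(9) + D(8)] = 9·[133,496 + 14,833] = 1,334,961; 10!/4 = 3,628,800/4 = 907,200.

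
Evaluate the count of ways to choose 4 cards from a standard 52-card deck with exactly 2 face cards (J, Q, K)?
12 face cards and 40 non-face cards: C(12,2) × C(40,2) = 66 × 780 = 51,480.
Final answer: 51,480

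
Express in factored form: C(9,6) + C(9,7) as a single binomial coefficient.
C(10,7)

Solution: By Pascal's identity: C(9,6) + C(9,7) = C(10,7) = 120.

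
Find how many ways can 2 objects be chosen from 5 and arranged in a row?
20
P(5,2) = 5!/(5-2)! = 20.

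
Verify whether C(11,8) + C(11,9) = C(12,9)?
True

Reasoning: Pascal's identity: LHS = 165 + 55 = 220; RHS = C(12,9) = 220. Both sides agree, so the statement holds.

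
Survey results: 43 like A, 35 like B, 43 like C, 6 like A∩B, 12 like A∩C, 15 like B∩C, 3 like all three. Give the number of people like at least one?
91

|A∪B∪C| = 43+35+43-6-12-15+3 = 91.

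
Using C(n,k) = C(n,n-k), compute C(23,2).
253

Explanation: C(23,2) = C(23,21) = 253.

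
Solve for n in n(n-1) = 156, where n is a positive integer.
13

Working:
n² − n − 156 = 0, so n = (1 ± √(1 + 4·156))/2 = (1 ± √625)/2 = (1 ± 25)/2, i.e. n = 13 or n = -12. Taking the positive root, n = 13 (check: 13×12 = 156).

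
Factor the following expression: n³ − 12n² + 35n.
n(n − 5)(n − 7)

Explanation: n³ − 12n² + 35n = n(n² − 12n + 35) = n(n − 5)(n − 7).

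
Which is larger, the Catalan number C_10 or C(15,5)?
C_10 = C(20,10)/(10+1) = 184,756/11 = 16,796; C(15,5) = 3,003.
Final answer: C_10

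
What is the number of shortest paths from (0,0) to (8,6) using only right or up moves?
3,003
Choose 8 rights from 14 moves: C(14,8) = 3,003.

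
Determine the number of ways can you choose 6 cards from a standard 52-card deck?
20,358,520

Explanation: C(52,6) = 20,358,520.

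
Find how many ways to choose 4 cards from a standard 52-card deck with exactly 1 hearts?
118,807

Reasoning: 13 hearts and 39 non-hearts: C(13,1) × C(39,3) = 13 × 9139 = 118,807.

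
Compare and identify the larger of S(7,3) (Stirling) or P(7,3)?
S(7,3)

Solution: S(7,3) = 3·S(6,3) + S(6,2) = 3·90 + 31 = 301; P(7,3) = 210.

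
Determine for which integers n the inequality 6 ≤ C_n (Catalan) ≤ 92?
C_3=5; C_4=14; C_5=42; C_6=132. So valid n = 4, 5.
Final answer: 4, 5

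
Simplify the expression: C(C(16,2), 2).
7,140

C(16,2) = 120, then C(120, 2) = 7,140.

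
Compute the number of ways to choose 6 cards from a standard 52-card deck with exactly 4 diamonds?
529,815

13 diamonds and 39 non-diamonds: C(13,4) × C(39,2) = 715 × 741 = 529,815.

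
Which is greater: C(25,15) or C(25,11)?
C(25,11)

Explanation: C(25,15)=3,268,760, C(25,11)=4,457,400.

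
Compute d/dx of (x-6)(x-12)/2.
d/dx[(x-6)(x-12)] = (x-12) + (x-6) = 2x - 18. Dividing by 2 gives (2x - 18)/2.

Answer: (2x - 18)/2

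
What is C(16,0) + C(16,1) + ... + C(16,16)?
Sum of binomial coefficients = 2^16 = 65,536.

Answer: 65,536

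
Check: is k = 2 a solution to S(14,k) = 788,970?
No

Solution: S(14,2) = 2·S(13,2) + S(13,1) = 2·4,095 + 1 = 8,191, which does not equal 788,970.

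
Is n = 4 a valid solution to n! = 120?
No

Solution: 4! = 4·3! = 4·6 = 24, which does not equal 120.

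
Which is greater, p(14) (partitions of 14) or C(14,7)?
C(14,7)
Pentagonal recurrence p(n) = p(n−1) + p(n−2) − p(n−5) − p(n−7) + …: p(14) = p(13) + p(12) − p(9) − p(7) + p(2) = 101 + 77 − 30 − 15 + 2 = 135; C(14,7) = 3,432.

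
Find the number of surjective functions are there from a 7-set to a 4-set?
8,400

Reasoning: Onto functions = 4! × S(7,4)
First compute S(7,4) via recurrence:
Using the Stirling recurrence: S(n,k) = k·S(n-1,k) + S(n-1,k-1)
S(7,4) = 4·S(6,4) + S(6,3)
         = 4·65 + 90
         = 260 + 90
         = 350
Then: 24 × 350 = 8,400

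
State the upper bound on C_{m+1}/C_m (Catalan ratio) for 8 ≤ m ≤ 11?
46/13

Working:
C_{m+1}/C_m = 2(2m+1)/(m+2), which increases with m. Maximum at m = 11: 2·23/13 = 46/13.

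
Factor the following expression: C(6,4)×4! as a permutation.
P(6,4)

C(6,4)×4! = [6!/(4!(2)!)]×4! = 6!/(2)! = P(6,4) = 360.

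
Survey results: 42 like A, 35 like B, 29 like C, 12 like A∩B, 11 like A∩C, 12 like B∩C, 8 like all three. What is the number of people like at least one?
79
|A∪B∪C| = 42+35+29-12-11-12+8 = 79.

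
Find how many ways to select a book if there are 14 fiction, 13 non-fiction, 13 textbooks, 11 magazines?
51

By the addition principle: 14 + 13 + 13 + 11 = 51.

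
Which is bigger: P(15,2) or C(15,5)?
C(15,5)

P(15,2)=210, C(15,5)=3,003.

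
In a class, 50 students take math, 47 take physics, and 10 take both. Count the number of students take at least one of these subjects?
|A∪B| = |A|+|B|-|A∩B| = 50+47-10 = 87.

Answer: 87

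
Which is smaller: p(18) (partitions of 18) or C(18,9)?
p(18)

Solution: Pentagonal recurrence p(n) = p(n−1) + p(n−2) − p(n−5) − p(n−7) + …: p(18) = p(17) + p(16) − p(13) − p(11) + p(6) + p(3) = 297 + 231 − 101 − 56 + 11 + 3 = 385; C(18,9) = 48,620.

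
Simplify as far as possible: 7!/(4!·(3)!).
35
This is C(7,4) = 35.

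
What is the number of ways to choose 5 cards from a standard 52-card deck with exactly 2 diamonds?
712,842
13 diamonds and 39 non-diamonds: C(13,2) × C(39,3) = 78 × 9139 = 712,842.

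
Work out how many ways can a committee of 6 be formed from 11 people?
462

Explanation: C(11,6) = 11! / (6! × (11-6)!)
         = 11! / (6! × 5!)
         = 462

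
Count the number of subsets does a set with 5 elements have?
32
Each element can be included or excluded: 2^5 = 32.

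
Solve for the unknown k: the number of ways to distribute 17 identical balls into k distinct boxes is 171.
Stars and bars: the count is C(17+k−1, k−1), increasing in k. k=2: C(18,1) = 18, k=3: C(19,2) = 171 ✓. So k = 3.

Answer: 3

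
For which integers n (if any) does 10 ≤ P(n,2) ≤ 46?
4, 5, 6, 7
P(3,2)=6; P(4,2)=12; P(5,2)=20; P(6,2)=30; P(7,2)=42; P(8,2)=56. So valid n = 4, 5, 6, 7.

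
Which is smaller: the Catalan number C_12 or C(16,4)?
C(16,4)
C_12 = C(24,12)/(12+1) = 2,704,156/13 = 208,012; C(16,4) = 1,820.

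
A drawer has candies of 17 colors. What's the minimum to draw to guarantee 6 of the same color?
86

Working:
Worst case: 5 of each = 85. One more: 86.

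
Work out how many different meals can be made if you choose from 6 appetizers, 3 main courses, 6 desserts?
108

By the multiplication principle: 6 × 3 × 6 = 108.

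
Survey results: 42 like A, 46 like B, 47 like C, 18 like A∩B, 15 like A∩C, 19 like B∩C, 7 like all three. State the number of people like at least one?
90

|A∪B∪C| = 42+46+47-18-15-19+7 = 90.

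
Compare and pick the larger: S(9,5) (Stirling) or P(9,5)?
P(9,5)

Reasoning: S(9,5) = 5·S(8,5) + S(8,4) = 5·1,050 + 1,701 = 6,951; P(9,5) = 15,120.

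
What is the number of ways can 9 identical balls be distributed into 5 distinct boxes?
C(9+5-1, 5-1) = C(13, 4) = 715.
Final answer: 715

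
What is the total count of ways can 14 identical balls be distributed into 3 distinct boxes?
120

Working:
C(14+3-1, 3-1) = C(16, 2) = 120.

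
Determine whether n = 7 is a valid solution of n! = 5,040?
Yes
7! = 7·6! = 7·720 = 5,040, which equals 5,040.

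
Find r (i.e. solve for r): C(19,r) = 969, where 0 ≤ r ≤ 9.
3

Explanation: C(19,r) is increasing for 0 ≤ r ≤ 9. Stepping up (C(19,r+1) = C(19,r)·(19−r)/(r+1)): C(19,1) = 19, C(19,2) = 171, C(19,3) = 969 ✓. So r = 3.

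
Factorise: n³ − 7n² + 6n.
n(n − 1)(n − 6)

Working:
n³ − 7n² + 6n = n(n² − 7n + 6) = n(n − 1)(n − 6).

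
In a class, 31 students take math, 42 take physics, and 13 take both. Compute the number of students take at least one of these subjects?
60

Explanation: |A∪B| = |A|+|B|-|A∩B| = 31+42-13 = 60.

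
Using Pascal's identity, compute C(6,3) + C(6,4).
C(6,3) + C(6,4) = C(7,4) = 35.

Answer: 35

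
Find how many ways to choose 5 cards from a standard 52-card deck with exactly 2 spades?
712,842

Solution: 13 spades and 39 non-spades: C(13,2) × C(39,3) = 78 × 9139 = 712,842.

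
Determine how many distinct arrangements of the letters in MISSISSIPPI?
34,650

Working:
Word has 11 letters (M=1, I=4, S=4, P=2). Arrangements: 11!/Π(k!) = 34,650.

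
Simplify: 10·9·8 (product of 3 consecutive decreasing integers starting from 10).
720

This is P(10,3) = 10!/(7)! = 720.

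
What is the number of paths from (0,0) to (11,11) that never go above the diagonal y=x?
58,786
Counted by the Catalan number C_11: C_11 = C(22,11)/(11+1) = 705,432/12 = 58,786.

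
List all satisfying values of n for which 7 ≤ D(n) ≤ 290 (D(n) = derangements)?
Using D(n) = (n−1)[D(n−1) + D(n−2)] with D(1)=0, D(2)=1: D(3)=2; D(4)=9; D(5)=44; D(6)=265; D(7)=1,854. So valid n = 4, 5, 6.

Answer: 4, 5, 6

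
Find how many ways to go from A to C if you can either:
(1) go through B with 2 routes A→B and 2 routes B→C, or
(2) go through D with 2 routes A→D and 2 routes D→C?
8

Solution: Route via B: 2×2=4. Route via D: 2×2=4. Total: 8.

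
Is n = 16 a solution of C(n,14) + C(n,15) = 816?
No

Explanation: C(16,14) + C(16,15) = 120 + 16 = 136, which does not equal 816.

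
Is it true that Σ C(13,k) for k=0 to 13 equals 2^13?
True

Explanation: Binomial theorem: Σ C(13,k) = (1+1)^13 = 2^13 = 8,192; RHS 2^13 = 8,192.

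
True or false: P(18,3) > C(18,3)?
True

Explanation: P(18,3) = 4,896 and C(18,3) = 816; P(n,r) = r! × C(n,r) so P > C whenever r ≥ 2.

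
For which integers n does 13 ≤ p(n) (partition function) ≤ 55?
7, 8, 9, 10

Explanation: Tabulating p(n) via p(n) = p(n−1) + p(n−2) − p(n−5) − p(n−7) + …: p(6)=11; p(7)=15; p(8)=22; p(9)=30; p(10)=42; p(11)=56. So valid n = 7, 8, 9, 10.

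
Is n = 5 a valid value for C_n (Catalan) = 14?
No

Explanation: C_5 = C(10,5)/(5+1) = 252/6 = 42, which does not equal 14.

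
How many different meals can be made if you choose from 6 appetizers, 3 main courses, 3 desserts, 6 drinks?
324
By the multiplication principle: 6 × 3 × 3 × 6 = 324.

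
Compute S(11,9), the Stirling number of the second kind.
1,155

Working:
Using the Stirling recurrence: S(n,k) = k·S(n-1,k) + S(n-1,k-1)
S(11,9) = 9·S(10,9) + S(10,8)
         = 9·45 + 750
         = 405 + 750
         = 1,155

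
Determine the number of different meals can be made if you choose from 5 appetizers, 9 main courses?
By the multiplication principle: 5 × 9 = 45.
Final answer: 45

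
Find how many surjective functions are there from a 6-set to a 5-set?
Onto functions = 5! × S(6,5)
First compute S(6,5) via recurrence:
Using the Stirling recurrence: S(n,k) = k·S(n-1,k) + S(n-1,k-1)
S(6,5) = 5·S(5,5) + S(5,4)
         = 5·1 + 10
         = 5 + 10
         = 15
Then: 120 × 15 = 1,800
Final answer: 1,800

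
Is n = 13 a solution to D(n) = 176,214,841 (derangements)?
D(13) = (13-1)·[D(12) + D(11)] = 12·[176,214,841 + 14,684,570] = 2,290,792,932, which does not equal 176,214,841.

Answer: No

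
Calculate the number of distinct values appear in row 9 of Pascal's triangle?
5
Row 9 has entries C(9,0)..C(9,9); by symmetry C(9,k)=C(9,9-k), giving 5 distinct values.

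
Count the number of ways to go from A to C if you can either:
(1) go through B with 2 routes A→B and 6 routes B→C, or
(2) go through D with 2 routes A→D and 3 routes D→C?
18

Working:
Route via B: 2×6=12. Route via D: 2×3=6. Total: 18.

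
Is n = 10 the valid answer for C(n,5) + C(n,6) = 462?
Yes

Solution: C(10,5) + C(10,6) = 252 + 210 = 462, which equals 462.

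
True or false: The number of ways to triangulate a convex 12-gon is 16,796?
True

Reasoning: Triangulations of a convex 12-gon are counted by the Catalan number C_10: C_10 = C(20,10)/(10+1) = 184,756/11 = 16,796.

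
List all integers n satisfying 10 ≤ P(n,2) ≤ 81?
P(3,2)=6; P(4,2)=12; P(5,2)=20; P(6,2)=30; P(7,2)=42; P(8,2)=56; P(9,2)=72; P(10,2)=90. So valid n = 4, 5, 6, 7, 8, 9.
Final answer: 4, 5, 6, 7, 8, 9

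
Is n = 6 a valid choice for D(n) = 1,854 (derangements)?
No

Explanation: D(6) = (6-1)·[D(5) + D(4)] = 5·[44 + 9] = 265, which does not equal 1,854.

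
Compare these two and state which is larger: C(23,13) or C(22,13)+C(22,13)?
C(23,13)

Solution: C(23,13)=1,144,066; C(22,13)+C(22,13)=497,420+497,420=994,840.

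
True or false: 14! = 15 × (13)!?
False

Working:
14! = 14 × 13! = 87,178,291,200, but 15 × 13! = 93,405,312,000.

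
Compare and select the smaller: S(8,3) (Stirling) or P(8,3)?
P(8,3)

S(8,3) = 3·S(7,3) + S(7,2) = 3·301 + 63 = 966; P(8,3) = 336.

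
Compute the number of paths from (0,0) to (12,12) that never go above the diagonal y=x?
208,012

Solution: Counted by the Catalan number C_12: C_12 = C(24,12)/(12+1) = 2,704,156/13 = 208,012.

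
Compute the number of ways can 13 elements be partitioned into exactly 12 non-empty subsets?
This equals S(13,12), the Stirling number of the 2nd kind.
Using the Stirling recurrence: S(n,k) = k·S(n-1,k) + S(n-1,k-1)
S(13,12) = 12·S(12,12) + S(12,11)
         = 12·1 + 66
         = 12 + 66
         = 78
Final answer: 78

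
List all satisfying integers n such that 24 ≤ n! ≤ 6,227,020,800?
4, 5, 6, 7, 8, 9, 10, 11, 12, 13

Solution: n! is strictly increasing; 4! = 24 and 13! = 6,227,020,800, so valid n = 4, 5, 6, 7, 8, 9, 10, 11, 12, 13.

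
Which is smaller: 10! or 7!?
7!

Solution: 10!=3,628,800, 7!=5,040. 10! > 7!.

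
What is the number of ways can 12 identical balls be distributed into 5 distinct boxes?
C(12+5-1, 5-1) = C(16, 4) = 1,820.

Answer: 1,820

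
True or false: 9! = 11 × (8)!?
False

Working:
9! = 9 × 8! = 362,880, but 11 × 8! = 443,520.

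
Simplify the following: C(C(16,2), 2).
7,140

Solution: C(16,2) = 120, then C(120, 2) = 7,140.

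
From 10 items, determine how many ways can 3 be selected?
C(10,3) = 10! / (3! × (10-3)!)
         = 10! / (3! × 7!)
         = 120

Answer: 120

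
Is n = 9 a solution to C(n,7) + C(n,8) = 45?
Yes
C(9,7) + C(9,8) = 36 + 9 = 45, which equals 45.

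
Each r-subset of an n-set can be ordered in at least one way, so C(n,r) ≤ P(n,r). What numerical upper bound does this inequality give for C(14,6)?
2,162,160

P(14,6) = 14·13·12·11·10·9 = 2,162,160, so C(14,6) ≤ 2,162,160. (The bound is loose by a factor of 6! = 720: C(14,6) = 2,162,160/720 = 3,003.)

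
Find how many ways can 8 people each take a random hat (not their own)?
Using D(n) = (n-1)[D(n-1) + D(n-2)]:
D(8) = (8-1) × [D(7) + D(6)]
      = 7 × [1854 + 265]
      = 7 × 2119
      = 14,833

Answer: 14,833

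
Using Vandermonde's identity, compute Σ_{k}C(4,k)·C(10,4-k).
1,001

Explanation: = C(4+10,4) = C(14,4) = 1,001.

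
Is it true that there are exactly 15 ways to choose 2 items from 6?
C(6,2) = 15.

Answer: True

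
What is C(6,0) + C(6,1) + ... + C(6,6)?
Sum of binomial coefficients = 2^6 = 64.
Final answer: 64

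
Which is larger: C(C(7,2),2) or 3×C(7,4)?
C(C(7,2),2)=210, 3×C(7,4)=105.

Answer: C(C(7,2),2)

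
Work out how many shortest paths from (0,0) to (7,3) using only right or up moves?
120

Choose 7 rights from 10 moves: C(10,7) = 120.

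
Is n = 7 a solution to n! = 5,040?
Yes

Reasoning: 7! = 7·6! = 7·720 = 5,040, which equals 5,040.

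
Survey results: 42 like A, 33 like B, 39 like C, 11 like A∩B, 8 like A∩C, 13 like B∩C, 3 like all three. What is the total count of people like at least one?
|A∪B∪C| = 42+33+39-11-8-13+3 = 85.

Answer: 85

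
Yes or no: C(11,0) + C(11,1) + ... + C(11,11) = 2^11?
Binomial theorem with x = y = 1: Σ C(11,i) = (1+1)^11 = 2^11 = 2,048. The statement holds.
Final answer: Yes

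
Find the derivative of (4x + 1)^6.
24(4x + 1)^5

Chain rule: 6(4x+1)^{5} × 4 = 24(4x+1)^{5}.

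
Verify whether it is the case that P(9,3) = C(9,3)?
P(9,3) = 504 but C(9,3) = 84; they differ by a factor of 3! = 6, so the statement does not hold.
Final answer: False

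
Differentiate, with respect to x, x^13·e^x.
(13x^12 + x^13)e^x

Product rule: d/dx[x^13]·e^x + x^13·d/dx[e^x] = 13x^{12}e^x + x^13e^x.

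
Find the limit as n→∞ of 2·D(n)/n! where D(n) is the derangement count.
2/e

Explanation: D(n)/n! → 1/e, so 2·D(n)/n! → 2/e.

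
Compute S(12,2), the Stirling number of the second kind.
2,047

Explanation: Using the Stirling recurrence: S(n,k) = k·S(n-1,k) + S(n-1,k-1)
S(12,2) = 2·S(11,2) + S(11,1)
         = 2·1023 + 1
         = 2046 + 1
         = 2,047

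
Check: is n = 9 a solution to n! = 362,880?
9! = 9·8! = 9·40,320 = 362,880, which equals 362,880.

Answer: Yes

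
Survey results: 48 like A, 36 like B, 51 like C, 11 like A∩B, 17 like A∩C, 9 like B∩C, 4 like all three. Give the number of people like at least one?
102

Reasoning: |A∪B∪C| = 48+36+51-11-17-9+4 = 102.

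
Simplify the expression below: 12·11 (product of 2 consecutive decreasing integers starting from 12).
132
This is P(12,2) = 12!/(10)! = 132.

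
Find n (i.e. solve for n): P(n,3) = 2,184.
14

P(n,3) = n(n−1)(n−2) is increasing in n; n(n−1)(n−2) ≈ (n−1)^3 = 2,184 gives n ≈ 14.0. Check: P(12,3) = 1,320, P(13,3) = 1,716, P(14,3) = 2,184 ✓. So n = 14.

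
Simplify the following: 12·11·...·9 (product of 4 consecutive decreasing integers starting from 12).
11,880

Explanation: This is P(12,4) = 12!/(8)! = 11,880.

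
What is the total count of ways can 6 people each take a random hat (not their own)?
265
Using D(n) = (n-1)[D(n-1) + D(n-2)]:
D(6) = (6-1) × [D(5) + D(4)]
      = 5 × [44 + 9]
      = 5 × 53
      = 265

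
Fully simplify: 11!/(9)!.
This equals 11×10 = 110.
Final answer: 110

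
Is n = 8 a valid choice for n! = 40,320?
8! = 8·7! = 8·5,040 = 40,320, which equals 40,320.
Final answer: Yes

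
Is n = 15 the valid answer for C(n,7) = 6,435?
Yes

C(15,7) = 15·14·13·12·11·10·9/7! = 32,432,400/5,040 = 6,435, which equals 6,435.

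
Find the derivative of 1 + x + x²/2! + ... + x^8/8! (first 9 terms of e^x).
1 + x + x²/2! + ... + x^7/7!
Differentiating term by term gives the first 8 terms of e^x.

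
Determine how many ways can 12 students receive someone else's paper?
176,214,841

Working:
Using D(n) = (n-1)[D(n-1) + D(n-2)]:
D(12) = (12-1) × [D(11) + D(10)]
      = 11 × [14684570 + 1334961]
      = 11 × 16019531
      = 176,214,841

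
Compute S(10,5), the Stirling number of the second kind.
Using the Stirling recurrence: S(n,k) = k·S(n-1,k) + S(n-1,k-1)
S(10,5) = 5·S(9,5) + S(9,4)
         = 5·6951 + 7770
         = 34755 + 7770
         = 42,525

Answer: 42,525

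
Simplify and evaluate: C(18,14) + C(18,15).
By Pascal's identity: C(19,15) = 3,876.
Final answer: 3,876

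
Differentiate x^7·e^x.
(7x^6 + x^7)e^x

Explanation: Product rule: d/dx[x^7]·e^x + x^7·d/dx[e^x] = 7x^{6}e^x + x^7e^x.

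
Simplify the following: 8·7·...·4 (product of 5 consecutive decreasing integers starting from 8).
6,720
This is P(8,5) = 8!/(3)! = 6,720.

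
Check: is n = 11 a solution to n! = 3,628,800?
No

Working:
11! = 11·10! = 11·3,628,800 = 39,916,800, which does not equal 3,628,800.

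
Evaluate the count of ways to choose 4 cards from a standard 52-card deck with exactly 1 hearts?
13 hearts and 39 non-hearts: C(13,1) × C(39,3) = 13 × 9139 = 118,807.
Final answer: 118,807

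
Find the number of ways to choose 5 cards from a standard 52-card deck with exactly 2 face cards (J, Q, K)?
652,080

12 face cards and 40 non-face cards: C(12,2) × C(40,3) = 66 × 9,880 = 652,080.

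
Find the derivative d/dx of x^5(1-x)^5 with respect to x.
5x^4(1-x)^5 - 5x^5(1-x)^4

Solution: Product rule: 5x^{4}(1-x)^{5} + x^5·(-5)(1-x)^{4}.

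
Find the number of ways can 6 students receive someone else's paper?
265

Solution: Using D(n) = (n-1)[D(n-1) + D(n-2)]:
D(6) = (6-1) × [D(5) + D(4)]
      = 5 × [44 + 9]
      = 5 × 53
      = 265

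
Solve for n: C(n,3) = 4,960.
32

C(n,3) = n(n−1)(n−2)/3! is increasing in n, and n(n−1)(n−2) = 3!·4,960 = 29,760 ≈ (n−1)^3 gives n ≈ 32.0. Check: C(30,3) = 4,060, C(31,3) = 4,495, C(32,3) = 4,960 ✓. So n = 32.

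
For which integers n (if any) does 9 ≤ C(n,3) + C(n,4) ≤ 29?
5

Reasoning: C(4,3)+C(4,4)=5; C(5,3)+C(5,4)=15; C(6,3)+C(6,4)=35. So valid n = 5.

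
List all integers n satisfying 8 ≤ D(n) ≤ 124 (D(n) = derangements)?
4, 5
Using D(n) = (n−1)[D(n−1) + D(n−2)] with D(1)=0, D(2)=1: D(3)=2; D(4)=9; D(5)=44; D(6)=265. So valid n = 4, 5.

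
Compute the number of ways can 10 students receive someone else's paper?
1,334,961

Solution: Using D(n) = (n-1)[D(n-1) + D(n-2)]:
D(10) = (10-1) × [D(9) + D(8)]
      = 9 × [133496 + 14833]
      = 9 × 148329
      = 1,334,961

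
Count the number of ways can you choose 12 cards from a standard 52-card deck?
206,379,406,870
C(52,12) = 206,379,406,870.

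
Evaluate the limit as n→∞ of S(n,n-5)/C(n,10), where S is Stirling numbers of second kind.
The leading term of S(n,n-5) as a polynomial in n is (9)!!·C(n,10), so the ratio → (9)!! = 945.
Final answer: 945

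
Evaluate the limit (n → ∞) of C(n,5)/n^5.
1/120

Reasoning: C(n,5) ≈ n^5/5! for large n. Limit = 1/5! = 1/120.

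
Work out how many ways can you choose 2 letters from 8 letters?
28
C(8,2) = 8! / (2! × (8-2)!)
         = 8! / (2! × 6!)
         = 28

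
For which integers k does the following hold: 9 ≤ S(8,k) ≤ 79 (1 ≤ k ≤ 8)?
S(8,1)=1; S(8,2)=127; S(8,3)=966; S(8,4)=1,701; S(8,5)=1,050; S(8,6)=266; S(8,7)=28; S(8,8)=1. So valid k = 7.

Answer: 7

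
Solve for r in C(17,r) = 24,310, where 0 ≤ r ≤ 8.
8

Solution: C(17,r) is increasing for 0 ≤ r ≤ 8. Stepping up (C(17,r+1) = C(17,r)·(17−r)/(r+1)): C(17,1) = 17, C(17,2) = 136, C(17,3) = 680, C(17,4) = 2,380, C(17,5) = 6,188, C(17,6) = 12,376, C(17,7) = 19,448, C(17,8) = 24,310 ✓. So r = 8.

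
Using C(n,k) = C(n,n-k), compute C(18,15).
C(18,15) = C(18,3) = 816.

Answer: 816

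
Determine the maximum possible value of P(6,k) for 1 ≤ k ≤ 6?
720
P(6,k) increases in k, so maximum at k = 6: 6! = 720.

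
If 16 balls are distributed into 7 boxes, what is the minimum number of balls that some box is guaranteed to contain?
3

Solution: Pigeonhole: ⌈16/7⌉ = 3.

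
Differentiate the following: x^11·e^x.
Product rule: d/dx[x^11]·e^x + x^11·d/dx[e^x] = 11x^{10}e^x + x^11e^x.

Answer: (11x^10 + x^11)e^x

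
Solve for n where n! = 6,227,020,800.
13

Working:
n! is strictly increasing. 11! = 39,916,800, 12! = 479,001,600, 13! = 6,227,020,800 ✓. So n = 13.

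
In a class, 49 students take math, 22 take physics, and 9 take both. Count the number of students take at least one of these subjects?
|A∪B| = |A|+|B|-|A∩B| = 49+22-9 = 62.
Final answer: 62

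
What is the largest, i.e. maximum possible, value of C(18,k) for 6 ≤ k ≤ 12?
C(18,k) is maximised at the centre of the row: C(18,9) = 48,620.

Answer: 48,620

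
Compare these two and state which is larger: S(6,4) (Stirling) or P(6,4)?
P(6,4)

Solution: S(6,4) = 4·S(5,4) + S(5,3) = 4·10 + 25 = 65; P(6,4) = 360.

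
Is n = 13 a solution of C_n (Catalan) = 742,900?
C_13 = C(26,13)/(13+1) = 10,400,600/14 = 742,900, which equals 742,900.
Final answer: Yes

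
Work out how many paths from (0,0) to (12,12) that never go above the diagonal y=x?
208,012

Working:
Counted by the Catalan number C_12: C_12 = C(24,12)/(12+1) = 2,704,156/13 = 208,012.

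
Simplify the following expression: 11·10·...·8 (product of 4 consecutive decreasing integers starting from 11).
This is P(11,4) = 11!/(7)! = 7,920.

Answer: 7,920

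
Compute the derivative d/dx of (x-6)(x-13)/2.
(2x - 19)/2
d/dx[(x-6)(x-13)] = (x-13) + (x-6) = 2x - 19. Dividing by 2 gives (2x - 19)/2.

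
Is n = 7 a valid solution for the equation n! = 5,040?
Yes

Solution: 7! = 7·6! = 7·720 = 5,040, which equals 5,040.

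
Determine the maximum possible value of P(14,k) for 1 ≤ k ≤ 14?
87,178,291,200

Working:
P(14,k) increases in k, so maximum at k = 14: 14! = 87,178,291,200.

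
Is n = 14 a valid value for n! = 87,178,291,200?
Yes

Working:
14! = 14·13! = 14·6,227,020,800 = 87,178,291,200, which equals 87,178,291,200.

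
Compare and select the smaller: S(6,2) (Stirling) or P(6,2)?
S(6,2) = 2·S(5,2) + S(5,1) = 2·15 + 1 = 31; P(6,2) = 30.

Answer: P(6,2)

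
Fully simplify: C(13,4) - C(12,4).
220

Explanation: C(13,4) - C(12,4) = C(12,3) = 220.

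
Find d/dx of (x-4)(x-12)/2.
(2x - 16)/2

Reasoning: d/dx[(x-4)(x-12)] = (x-12) + (x-4) = 2x - 16. Dividing by 2 gives (2x - 16)/2.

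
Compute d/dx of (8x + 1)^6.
48(8x + 1)^5

Explanation: Chain rule: 6(8x+1)^{5} × 8 = 48(8x+1)^{5}.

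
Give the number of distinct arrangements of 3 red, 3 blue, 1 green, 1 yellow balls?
1,120

Solution: Multinomial: 8!/(3! × 3! × 1! × 1!) = 1,120.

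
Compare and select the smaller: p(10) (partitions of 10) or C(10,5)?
p(10)

Working:
Pentagonal recurrence p(n) = p(n−1) + p(n−2) − p(n−5) − p(n−7) + …: p(10) = p(9) + p(8) − p(5) − p(3) = 30 + 22 − 7 − 3 = 42; C(10,5) = 252.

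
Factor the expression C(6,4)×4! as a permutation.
P(6,4)

Reasoning: C(6,4)×4! = [6!/(4!(2)!)]×4! = 6!/(2)! = P(6,4) = 360.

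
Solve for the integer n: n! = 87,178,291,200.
n! is strictly increasing. 12! = 479,001,600, 13! = 6,227,020,800, 14! = 87,178,291,200 ✓. So n = 14.

Answer: 14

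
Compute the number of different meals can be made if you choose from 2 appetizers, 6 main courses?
12

Solution: By the multiplication principle: 2 × 6 = 12.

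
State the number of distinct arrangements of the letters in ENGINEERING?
277,200

Working:
Word has 11 letters (E=3, N=3, G=2, I=2, R=1). Arrangements: 11!/Π(k!) = 277,200.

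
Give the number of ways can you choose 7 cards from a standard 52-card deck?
133,784,560

Working:
C(52,7) = 133,784,560.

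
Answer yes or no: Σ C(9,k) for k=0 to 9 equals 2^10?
No

Working:
Binomial theorem: Σ C(9,k) = (1+1)^9 = 2^9 = 512; RHS 2^10 = 1,024.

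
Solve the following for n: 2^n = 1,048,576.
20

Explanation: 1,048,576 = 1,024 × 1,024 = 2^10 × 2^10 = 2^20, so n = 20.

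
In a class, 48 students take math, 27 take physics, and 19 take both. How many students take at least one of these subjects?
|A∪B| = |A|+|B|-|A∩B| = 48+27-19 = 56.
Final answer: 56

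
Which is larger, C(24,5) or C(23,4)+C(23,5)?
Equal
By Pascal's identity: C(24,5) = C(23,4)+C(23,5) = 42,504. Equal.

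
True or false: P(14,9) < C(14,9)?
False

P(14,9) = 726,485,760 and C(14,9) = 2,002; P(n,r) = r! × C(n,r) so P > C whenever r ≥ 2.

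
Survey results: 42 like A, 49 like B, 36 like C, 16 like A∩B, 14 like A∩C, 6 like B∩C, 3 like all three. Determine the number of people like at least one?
94

|A∪B∪C| = 42+49+36-16-14-6+3 = 94.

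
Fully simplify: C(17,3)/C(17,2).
C(n,k+1)/C(n,k) = (n−k)/(k+1). Here (17−2)/(2+1) = 15/3 = 5.
Final answer: 5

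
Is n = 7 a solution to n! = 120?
No

Explanation: 7! = 7·6! = 7·720 = 5,040, which does not equal 120.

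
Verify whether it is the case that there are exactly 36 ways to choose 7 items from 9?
True

Explanation: C(9,7) = 36.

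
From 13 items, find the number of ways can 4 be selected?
715

Explanation: C(13,4) = 13! / (4! × (13-4)!)
         = 13! / (4! × 9!)
         = 715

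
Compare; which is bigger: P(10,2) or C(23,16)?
C(23,16)

Explanation: P(10,2)=90, C(23,16)=245,157.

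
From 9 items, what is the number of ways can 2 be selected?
36

Reasoning: C(9,2) = 9! / (2! × (9-2)!)
         = 9! / (2! × 7!)
         = 36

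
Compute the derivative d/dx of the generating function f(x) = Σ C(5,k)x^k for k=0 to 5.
Σ k·C(5,k)x^(k-1) for k=1 to 5

Explanation: Term-by-term differentiation gives Σ k·C(5,k)x^{k-1} for k=1 to 5.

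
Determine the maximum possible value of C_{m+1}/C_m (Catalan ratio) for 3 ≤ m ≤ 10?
7/2

Solution: C_{m+1}/C_m = 2(2m+1)/(m+2), which increases with m. Maximum at m = 10: 2·21/12 = 7/2.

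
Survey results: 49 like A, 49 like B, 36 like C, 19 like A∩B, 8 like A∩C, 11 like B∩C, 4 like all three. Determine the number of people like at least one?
|A∪B∪C| = 49+49+36-19-8-11+4 = 100.
Final answer: 100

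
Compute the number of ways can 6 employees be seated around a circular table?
120

Explanation: Circular arrangements: (6-1)! = 120.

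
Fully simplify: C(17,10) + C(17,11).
31,824

Explanation: By Pascal's identity: C(18,11) = 31,824.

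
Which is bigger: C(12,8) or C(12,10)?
C(12,8)
C(12,8)=495, C(12,10)=66.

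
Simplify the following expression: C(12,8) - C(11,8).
330
C(12,8) - C(11,8) = C(11,7) = 330.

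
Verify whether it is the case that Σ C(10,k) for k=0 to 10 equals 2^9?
False

Solution: Binomial theorem: Σ C(10,k) = (1+1)^10 = 2^10 = 1,024; RHS 2^9 = 512.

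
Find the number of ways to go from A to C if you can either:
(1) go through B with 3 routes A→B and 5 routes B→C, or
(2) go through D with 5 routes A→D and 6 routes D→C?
45

Reasoning: Route via B: 3×5=15. Route via D: 5×6=30. Total: 45.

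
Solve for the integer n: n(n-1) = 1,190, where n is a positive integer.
35

n² − n − 1,190 = 0, so n = (1 ± √(1 + 4·1,190))/2 = (1 ± √4,761)/2 = (1 ± 69)/2, i.e. n = 35 or n = -34. Taking the positive root, n = 35 (check: 35×34 = 1,190).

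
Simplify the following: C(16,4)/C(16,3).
13/4

Working:
C(n,k+1)/C(n,k) = (n−k)/(k+1). Here (16−3)/(3+1) = 13/4 = 13/4.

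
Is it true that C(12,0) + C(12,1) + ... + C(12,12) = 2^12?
True

Working:
Binomial theorem with x = y = 1: Σ C(12,i) = (1+1)^12 = 2^12 = 4,096. The statement holds.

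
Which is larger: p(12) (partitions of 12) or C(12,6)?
C(12,6)

Pentagonal recurrence p(n) = p(n−1) + p(n−2) − p(n−5) − p(n−7) + …: p(12) = p(11) + p(10) − p(7) − p(5) + p(0) = 56 + 42 − 15 − 7 + 1 = 77; C(12,6) = 924.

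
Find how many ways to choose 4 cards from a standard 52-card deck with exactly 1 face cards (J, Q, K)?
12 face cards and 40 non-face cards: C(12,1) × C(40,3) = 12 × 9,880 = 118,560.
Final answer: 118,560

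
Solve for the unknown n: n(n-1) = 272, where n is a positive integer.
17

Working:
n² − n − 272 = 0, so n = (1 ± √(1 + 4·272))/2 = (1 ± √1,089)/2 = (1 ± 33)/2, i.e. n = 17 or n = -16. Taking the positive root, n = 17 (check: 17×16 = 272).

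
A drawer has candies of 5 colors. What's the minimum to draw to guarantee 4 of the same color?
16

Explanation: Worst case: 3 of each = 15. One more: 16.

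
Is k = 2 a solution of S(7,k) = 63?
S(7,2) = 2·S(6,2) + S(6,1) = 2·31 + 1 = 63, which equals 63.
Final answer: Yes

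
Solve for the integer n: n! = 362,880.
9

Solution: n! is strictly increasing. 7! = 5,040, 8! = 40,320, 9! = 362,880 ✓. So n = 9.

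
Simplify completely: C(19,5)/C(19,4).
3

Solution: C(n,k+1)/C(n,k) = (n−k)/(k+1). Here (19−4)/(4+1) = 15/5 = 3.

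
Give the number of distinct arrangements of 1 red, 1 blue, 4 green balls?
30

Explanation: Multinomial: 6!/(1! × 1! × 4!) = 30.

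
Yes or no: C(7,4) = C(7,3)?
Yes

Working:
Symmetry C(n,k) = C(n,n-k): C(7,4) = 35 and C(7,3) = 35. Both sides agree, so the statement holds.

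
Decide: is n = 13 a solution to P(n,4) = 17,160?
Yes

Reasoning: P(13,4) = 13·12·11·10 = 17,160, which equals 17,160.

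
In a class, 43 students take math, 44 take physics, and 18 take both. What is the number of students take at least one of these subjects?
|A∪B| = |A|+|B|-|A∩B| = 43+44-18 = 69.

Answer: 69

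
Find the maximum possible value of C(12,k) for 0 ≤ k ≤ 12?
924

Reasoning: Maximum at k = 6: C(12,6) = 924.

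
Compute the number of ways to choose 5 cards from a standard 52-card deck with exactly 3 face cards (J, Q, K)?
171,600

Solution: 12 face cards and 40 non-face cards: C(12,3) × C(40,2) = 220 × 780 = 171,600.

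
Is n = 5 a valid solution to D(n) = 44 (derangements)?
Yes
D(5) = (5-1)·[D(4) + D(3)] = 4·[9 + 2] = 44, which equals 44.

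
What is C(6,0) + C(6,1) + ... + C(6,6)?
64

Sum of binomial coefficients = 2^6 = 64.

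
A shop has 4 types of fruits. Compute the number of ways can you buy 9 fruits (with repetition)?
220

Explanation: Stars and bars: C(9+4-1, 9) = C(12, 9) = 220.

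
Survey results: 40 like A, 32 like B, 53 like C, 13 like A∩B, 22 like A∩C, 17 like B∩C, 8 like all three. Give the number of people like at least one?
|A∪B∪C| = 40+32+53-13-22-17+8 = 81.

Answer: 81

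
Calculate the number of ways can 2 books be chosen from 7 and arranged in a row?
42

Explanation: P(7,2) = 7!/(7-2)! = 42.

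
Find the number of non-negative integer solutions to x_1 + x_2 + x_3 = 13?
105

Reasoning: C(13+3-1, 3-1) = 105.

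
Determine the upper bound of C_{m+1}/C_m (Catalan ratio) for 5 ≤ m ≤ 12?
C_{m+1}/C_m = 2(2m+1)/(m+2), which increases with m. Maximum at m = 12: 2·25/14 = 25/7.
Final answer: 25/7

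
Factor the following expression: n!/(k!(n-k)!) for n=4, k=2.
This is the binomial coefficient C(4,2) = 6.

Answer: C(4,2) = 6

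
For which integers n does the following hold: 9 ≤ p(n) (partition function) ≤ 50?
6, 7, 8, 9, 10

Solution: Tabulating p(n) via p(n) = p(n−1) + p(n−2) − p(n−5) − p(n−7) + …: p(5)=7; p(6)=11; p(7)=15; p(8)=22; p(9)=30; p(10)=42; p(11)=56. So valid n = 6, 7, 8, 9, 10.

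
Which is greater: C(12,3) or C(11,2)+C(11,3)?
Equal

Explanation: By Pascal's identity: C(12,3) = C(11,2)+C(11,3) = 220. Equal.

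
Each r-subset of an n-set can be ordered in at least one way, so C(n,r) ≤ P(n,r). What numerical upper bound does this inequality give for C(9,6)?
P(9,6) = 9·8·7·6·5·4 = 60,480, so C(9,6) ≤ 60,480. (The bound is loose by a factor of 6! = 720: C(9,6) = 60,480/720 = 84.)
Final answer: 60,480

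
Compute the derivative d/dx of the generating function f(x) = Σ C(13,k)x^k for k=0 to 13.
Σ k·C(13,k)x^(k-1) for k=1 to 13

Reasoning: Term-by-term differentiation gives Σ k·C(13,k)x^{k-1} for k=1 to 13.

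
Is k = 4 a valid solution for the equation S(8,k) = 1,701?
Yes

Explanation: S(8,4) = 4·S(7,4) + S(7,3) = 4·350 + 301 = 1,701, which equals 1,701.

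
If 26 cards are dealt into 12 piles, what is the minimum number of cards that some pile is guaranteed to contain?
3

Pigeonhole: ⌈26/12⌉ = 3.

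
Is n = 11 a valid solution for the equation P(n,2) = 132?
No

Solution: P(11,2) = 11·10 = 110, which does not equal 132.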